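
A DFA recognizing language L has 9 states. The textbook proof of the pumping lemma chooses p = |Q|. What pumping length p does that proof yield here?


Pumping lemma for regular languages (standard proof):
Take p = |Q|, the number of DFA states.
Any string of length >= |Q| passes through |Q|+1 states while reading its first |Q| symbols,
so by pigeonhole some state repeats, giving the loop that can be pumped.
Here |Q| = 9
Therefore the proof uses p = 9

9


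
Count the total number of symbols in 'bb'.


String: 'bb'
Counting characters:
  'b' appears 2 time(s)
Total length = 0 + 2 = 2

2


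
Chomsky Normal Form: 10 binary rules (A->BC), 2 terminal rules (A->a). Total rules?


CNF allows two rule forms:
  A -> BC (binary): 10 rules
  A -> a (terminal): 2 rules
Total = 10 + 2 = 12

12


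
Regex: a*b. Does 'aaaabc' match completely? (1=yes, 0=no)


Pattern: a*b
String: 'aaaabc'
Pattern requires: zero or more 'a's followed by exactly one 'b'
Found 4 leading 'a's
Remaining: 'bc'
Remaining is not 'b' -> no match
Result: 0

0


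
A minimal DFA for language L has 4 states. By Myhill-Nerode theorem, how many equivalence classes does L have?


Myhill-Nerode theorem:
Number of equivalence classes = number of states in minimal DFA
Minimal DFA states = 4
Therefore equivalence classes = 4

4


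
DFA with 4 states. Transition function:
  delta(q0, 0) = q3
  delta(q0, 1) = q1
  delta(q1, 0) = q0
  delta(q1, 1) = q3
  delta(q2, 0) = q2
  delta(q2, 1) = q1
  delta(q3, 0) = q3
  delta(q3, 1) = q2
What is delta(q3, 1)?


Looking up transition function:
delta(q3, 1) in the table
Row: q3, Column: 1
Result: q2

q2


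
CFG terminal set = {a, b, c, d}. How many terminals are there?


Terminal symbols: a, b, c, d
Counting each: a (#1), b (#2), c (#3), d (#4)
Total = 4

4


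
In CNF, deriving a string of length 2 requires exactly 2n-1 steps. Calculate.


Chomsky Normal Form derivation:
String length n = 2
Each step either:
  - Splits a nonterminal into two (n-1 such steps)
  - Converts a nonterminal to terminal (n such steps)
Total = (n-1) + n = 2n - 1
= 2(2) - 1
= 4 - 1
= 3

3


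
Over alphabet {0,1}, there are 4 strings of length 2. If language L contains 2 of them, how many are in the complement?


Alphabet: {0,1}
String length: 2
Total strings of length 2 = 2^2 = 4
Strings in L = 2
Complement = total - |L|
= 4 - 2
= 2

2


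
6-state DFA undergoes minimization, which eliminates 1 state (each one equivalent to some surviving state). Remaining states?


Original DFA: 6 states
Redundant states removed: 1
Minimized states = original - removed
= 6 - 1
= 5

5


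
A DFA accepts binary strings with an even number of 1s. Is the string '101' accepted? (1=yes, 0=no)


DFA has 2 states: q_even (start, accept=yes) and q_odd
Processing string '101' character by character:
  Position 0: read '1', 1-count=1 -> q_odd
  Position 1: read '0', 1-count=1 -> q_odd (no change)
  Position 2: read '1', 1-count=2 -> q_even
Final state: q_even, total 1s = 2 (even); the DFA requires an even count -> accept

1


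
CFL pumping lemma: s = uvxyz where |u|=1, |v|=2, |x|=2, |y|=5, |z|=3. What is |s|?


|s| = |u| + |v| + |x| + |y| + |z|
= 1 + 2 + 2 + 5 + 3
= 3 + 2 + 8
= 5 + 8
= 13

13


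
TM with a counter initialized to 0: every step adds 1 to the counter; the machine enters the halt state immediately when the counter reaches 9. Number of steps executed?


Counter starts at 0. Counting sequence:
  Step 1: counter = 1
  Step 2: counter = 2
  Step 3: counter = 3
  Step 4: counter = 4
  Step 5: counter = 5
  Step 6: counter = 6
  ...
  Step 9: counter = 9
Counter reached 9 -> halt
Total steps = 9

9


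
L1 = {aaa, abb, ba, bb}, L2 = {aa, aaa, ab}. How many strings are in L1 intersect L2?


L1 = {aaa, abb, ba, bb}
L2 = {aa, aaa, ab}
Checking each string in L1 against L2:
  'aaa': in L2? Yes
  'abb': in L2? No
  'ba': in L2? No
  'bb': in L2? No
Intersection = {aaa}
|L1 ∩ L2| = 1

1


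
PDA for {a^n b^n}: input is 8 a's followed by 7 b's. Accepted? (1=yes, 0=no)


Language requires equal numbers of a's and b's
PDA pushes for each 'a', pops for each 'b'
Number of a's = 8
Number of b's = 7
8 != 7 -> Reject

0


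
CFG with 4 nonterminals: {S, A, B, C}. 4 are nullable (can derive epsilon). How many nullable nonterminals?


Nonterminals: {S, A, B, C}
A nonterminal is nullable if it can derive epsilon
Counting nullable nonterminals: 4
Total nullable = 4

4


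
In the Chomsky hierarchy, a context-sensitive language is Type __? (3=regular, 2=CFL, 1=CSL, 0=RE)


Chomsky hierarchy levels:
  Type 3: Regular (DFA/NFA/regex)
  Type 2: Context-free (PDA)
  Type 1: Context-sensitive
  Type 0: Recursively enumerable (TM)
'context-sensitive' corresponds to Type 1

1


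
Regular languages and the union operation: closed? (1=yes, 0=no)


Regular languages are closed under all standard operations:
- Union: Yes (product construction)
- Intersection: Yes (product construction)
- Complement: Yes (swap accept/reject)
- Concatenation: Yes (NFA construction)
Operation: union -> Closed

1


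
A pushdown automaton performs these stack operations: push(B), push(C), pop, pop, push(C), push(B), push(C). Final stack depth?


Tracing stack operations:
  push(B) -> stack = [B], depth=1
  push(C) -> stack = [B,C], depth=2
  pop -> removed C, stack = [B], depth=1
  pop -> removed B, stack = [], depth=0
  push(C) -> stack = [C], depth=1
  push(B) -> stack = [C,B], depth=2
  push(C) -> stack = [C,B,C], depth=3
Final depth = 3

3


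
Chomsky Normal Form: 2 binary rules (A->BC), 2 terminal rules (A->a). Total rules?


CNF allows two rule forms:
  A -> BC (binary): 2 rules
  A -> a (terminal): 2 rules
Total = 2 + 2 = 4

4


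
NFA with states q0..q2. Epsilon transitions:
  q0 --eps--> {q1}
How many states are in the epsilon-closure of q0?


Starting from q0
Initialize closure = {q0}
Follow epsilon from q0 -> add q1
Final closure: {q0, q1}
Size = 2

2


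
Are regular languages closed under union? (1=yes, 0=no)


Regular languages are closed under:
- Union (DFA product construction)
- Intersection (DFA product construction)
- Complement (swap accept/reject states)
- Concatenation (NFA construction)
- Kleene star (NFA construction)
union is in this list
Therefore: closed

1


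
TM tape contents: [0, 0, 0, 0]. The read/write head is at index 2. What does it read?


Tape: [0, 0, 0, 0]
Positions: 0 1 2 3
Values:    0 0 0 0
Head at position 2
tape[2] = 0

0


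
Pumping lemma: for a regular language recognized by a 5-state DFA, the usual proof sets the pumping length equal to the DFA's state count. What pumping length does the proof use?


Pumping lemma for regular languages (standard proof):
Take p = |Q|, the number of DFA states.
Any string of length >= |Q| passes through |Q|+1 states while reading its first |Q| symbols,
so by pigeonhole some state repeats, giving the loop that can be pumped.
Here |Q| = 5
Therefore the proof uses p = 5

5


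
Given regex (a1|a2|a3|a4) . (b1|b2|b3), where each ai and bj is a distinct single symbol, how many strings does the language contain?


First group: 4 alternatives
Second group: 3 alternatives
Concatenation: each choice from group 1 pairs with each from group 2
Total = 4 x 3 = 12

12


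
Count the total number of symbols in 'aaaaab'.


String: 'aaaaab'
Counting characters:
  'a' appears 5 time(s)
  'b' appears 1 time(s)
Total length = 5 + 1 = 6

6


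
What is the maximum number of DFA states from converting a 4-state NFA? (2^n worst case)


NFA has 4 states
Subset construction: each DFA state = subset of NFA states
Maximum subsets = 2^4
2^4 = 16

16


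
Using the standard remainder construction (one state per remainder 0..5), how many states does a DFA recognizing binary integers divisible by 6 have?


Divisibility by 6 is tracked via the remainder mod 6: 0, 1, ..., 5
The construction assigns one state to each remainder
Number of remainders = 6

6


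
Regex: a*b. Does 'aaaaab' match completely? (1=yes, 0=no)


Pattern: a*b
String: 'aaaaab'
Pattern requires: zero or more 'a's followed by exactly one 'b'
Found 5 leading 'a's
Remaining: 'b'
Remaining is exactly 'b' -> match
Result: 1

1


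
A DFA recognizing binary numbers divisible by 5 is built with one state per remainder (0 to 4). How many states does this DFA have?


Divisibility by 5 is tracked via the remainder mod 5: 0, 1, ..., 4
The construction assigns one state to each remainder
Number of remainders = 5

5


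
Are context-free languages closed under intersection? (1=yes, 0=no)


CFL closure properties:
  Closed under: union, concatenation, Kleene star
  NOT closed under: intersection, complement
Operation 'intersection' is in not-closed list -> No (not closed)

0


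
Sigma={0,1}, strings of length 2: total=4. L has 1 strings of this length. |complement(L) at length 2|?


Alphabet: {0,1}
String length: 2
Total strings of length 2 = 2^2 = 4
Strings in L = 1
Complement = total - |L|
= 4 - 1
= 3

3


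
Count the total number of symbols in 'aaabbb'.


String: 'aaabbb'
Counting characters:
  'a' appears 3 time(s)
  'b' appears 3 time(s)
Total length = 3 + 3 = 6

6


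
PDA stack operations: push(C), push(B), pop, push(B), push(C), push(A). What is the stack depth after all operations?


Tracing stack operations:
  push(C) -> stack = [C], depth=1
  push(B) -> stack = [C,B], depth=2
  pop -> removed B, stack = [C], depth=1
  push(B) -> stack = [C,B], depth=2
  push(C) -> stack = [C,B,C], depth=3
  push(A) -> stack = [C,B,C,A], depth=4
Final depth = 4

4


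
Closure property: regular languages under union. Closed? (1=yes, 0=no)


Regular languages are closed under:
- Union (DFA product construction)
- Intersection (DFA product construction)
- Complement (swap accept/reject states)
- Concatenation (NFA construction)
- Kleene star (NFA construction)
union is in this list
Therefore: closed

1


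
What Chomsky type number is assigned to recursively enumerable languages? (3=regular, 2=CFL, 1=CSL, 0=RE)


Chomsky hierarchy levels:
  Type 3: Regular (DFA/NFA/regex)
  Type 2: Context-free (PDA)
  Type 1: Context-sensitive
  Type 0: Recursively enumerable (TM)
'recursively enumerable' corresponds to Type 0

0


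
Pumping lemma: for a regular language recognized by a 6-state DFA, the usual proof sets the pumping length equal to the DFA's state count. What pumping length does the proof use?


Pumping lemma for regular languages (standard proof):
Take p = |Q|, the number of DFA states.
Any string of length >= |Q| passes through |Q|+1 states while reading its first |Q| symbols,
so by pigeonhole some state repeats, giving the loop that can be pumped.
Here |Q| = 6
Therefore the proof uses p = 6

6


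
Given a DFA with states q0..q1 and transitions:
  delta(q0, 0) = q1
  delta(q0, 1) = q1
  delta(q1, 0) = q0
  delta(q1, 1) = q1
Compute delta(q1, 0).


Looking up transition function:
delta(q1, 0) in the table
Row: q1, Column: 0
Result: q0

q0


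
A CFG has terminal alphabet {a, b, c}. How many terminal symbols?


Terminal symbols: a, b, c
Counting each: a (#1), b (#2), c (#3)
Total = 3

3


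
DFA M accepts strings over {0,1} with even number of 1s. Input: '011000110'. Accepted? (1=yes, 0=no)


DFA has 2 states: q_even (start, accept=yes) and q_odd
Processing string '011000110' character by character:
  Position 0: read '0', 1-count=0 -> q_even (no change)
  Position 1: read '1', 1-count=1 -> q_odd
  Position 2: read '1', 1-count=2 -> q_even
  Position 3: read '0', 1-count=2 -> q_even (no change)
  Position 4: read '0', 1-count=2 -> q_even (no change)
  Position 5: read '0', 1-count=2 -> q_even (no change)
  Position 6: read '1', 1-count=3 -> q_odd
  Position 7: read '1', 1-count=4 -> q_even
  Position 8: read '0', 1-count=4 -> q_even (no change)
Final state: q_even, total 1s = 4 (even); the DFA requires an even count -> accept

1


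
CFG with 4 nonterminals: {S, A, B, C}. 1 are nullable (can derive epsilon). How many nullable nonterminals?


Nonterminals: {S, A, B, C}
A nonterminal is nullable if it can derive epsilon
Counting nullable nonterminals: 1
Total nullable = 1

1


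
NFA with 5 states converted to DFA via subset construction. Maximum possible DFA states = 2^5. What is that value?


NFA has 5 states
Subset construction: each DFA state = subset of NFA states
Maximum subsets = 2^5
2^5 = 32

32


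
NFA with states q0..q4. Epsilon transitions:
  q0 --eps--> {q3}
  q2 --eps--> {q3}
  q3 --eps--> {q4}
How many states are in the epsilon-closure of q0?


Starting from q0
Initialize closure = {q0}
Follow epsilon from q0 -> add q3
Follow epsilon from q3 -> add q4
Final closure: {q0, q3, q4}
Size = 3

3


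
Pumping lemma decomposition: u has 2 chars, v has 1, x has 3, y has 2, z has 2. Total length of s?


|s| = |u| + |v| + |x| + |y| + |z|
= 2 + 1 + 3 + 2 + 2
= 3 + 3 + 4
= 6 + 4
= 10

10


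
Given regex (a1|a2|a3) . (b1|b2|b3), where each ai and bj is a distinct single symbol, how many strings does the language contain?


First group: 3 alternatives
Second group: 3 alternatives
Concatenation: each choice from group 1 pairs with each from group 2
Total = 3 x 3 = 9

9


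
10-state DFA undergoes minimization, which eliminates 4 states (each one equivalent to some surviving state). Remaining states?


Original DFA: 10 states
Redundant states removed: 4
Minimized states = original - removed
= 10 - 4
= 6

6


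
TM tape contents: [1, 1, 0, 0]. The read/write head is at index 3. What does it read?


Tape: [1, 1, 0, 0]
Positions: 0 1 2 3
Values:    1 1 0 0
Head at position 3
tape[3] = 0

0


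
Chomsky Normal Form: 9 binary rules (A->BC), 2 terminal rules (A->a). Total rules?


CNF allows two rule forms:
  A -> BC (binary): 9 rules
  A -> a (terminal): 2 rules
Total = 9 + 2 = 11

11


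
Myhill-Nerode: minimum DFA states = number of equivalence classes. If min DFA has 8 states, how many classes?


Myhill-Nerode theorem:
Number of equivalence classes = number of states in minimal DFA
Minimal DFA states = 8
Therefore equivalence classes = 8

8


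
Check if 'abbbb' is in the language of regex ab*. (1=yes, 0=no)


Pattern: ab*
String: 'abbbb'
Pattern requires: exactly one 'a' followed by zero or more 'b's
First char is 'a' -> OK
Rest 'bbbb': all b's? Yes
Result: 1

1


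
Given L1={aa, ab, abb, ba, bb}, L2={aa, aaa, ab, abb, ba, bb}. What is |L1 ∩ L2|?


L1 = {aa, ab, abb, ba, bb}
L2 = {aa, aaa, ab, abb, ba, bb}
Checking each string in L1 against L2:
  'aa': in L2? Yes
  'ab': in L2? Yes
  'abb': in L2? Yes
  'ba': in L2? Yes
  'bb': in L2? Yes
Intersection = {aa, ab, abb, ba, bb}
|L1 ∩ L2| = 5

5


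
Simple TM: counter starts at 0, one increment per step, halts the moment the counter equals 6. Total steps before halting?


Counter starts at 0. Counting sequence:
  Step 1: counter = 1
  Step 2: counter = 2
  Step 3: counter = 3
  Step 4: counter = 4
  Step 5: counter = 5
  Step 6: counter = 6
Counter reached 6 -> halt
Total steps = 6

6


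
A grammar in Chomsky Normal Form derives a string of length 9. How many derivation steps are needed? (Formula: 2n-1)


Chomsky Normal Form derivation:
String length n = 9
Each step either:
  - Splits a nonterminal into two (n-1 such steps)
  - Converts a nonterminal to terminal (n such steps)
Total = (n-1) + n = 2n - 1
= 2(9) - 1
= 18 - 1
= 17

17


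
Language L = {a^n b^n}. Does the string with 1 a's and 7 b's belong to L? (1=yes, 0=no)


Language requires equal numbers of a's and b's
PDA pushes for each 'a', pops for each 'b'
Number of a's = 1
Number of b's = 7
1 != 7 -> Reject

0


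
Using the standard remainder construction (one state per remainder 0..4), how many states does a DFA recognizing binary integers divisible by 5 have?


Divisibility by 5 is tracked via the remainder mod 5: 0, 1, ..., 4
The construction assigns one state to each remainder
Number of remainders = 5

5


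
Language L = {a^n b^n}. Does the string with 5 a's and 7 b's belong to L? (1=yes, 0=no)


Language requires equal numbers of a's and b's
PDA pushes for each 'a', pops for each 'b'
Number of a's = 5
Number of b's = 7
5 != 7 -> Reject

0


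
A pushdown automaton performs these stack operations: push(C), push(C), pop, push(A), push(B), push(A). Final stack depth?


Tracing stack operations:
  push(C) -> stack = [C], depth=1
  push(C) -> stack = [C,C], depth=2
  pop -> removed C, stack = [C], depth=1
  push(A) -> stack = [C,A], depth=2
  push(B) -> stack = [C,A,B], depth=3
  push(A) -> stack = [C,A,B,A], depth=4
Final depth = 4

4


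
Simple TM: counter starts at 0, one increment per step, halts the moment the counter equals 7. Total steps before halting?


Counter starts at 0. Counting sequence:
  Step 1: counter = 1
  Step 2: counter = 2
  Step 3: counter = 3
  Step 4: counter = 4
  Step 5: counter = 5
  Step 6: counter = 6
  Step 7: counter = 7
Counter reached 7 -> halt
Total steps = 7

7


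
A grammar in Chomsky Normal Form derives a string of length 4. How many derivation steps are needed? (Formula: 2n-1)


Chomsky Normal Form derivation:
String length n = 4
Each step either:
  - Splits a nonterminal into two (n-1 such steps)
  - Converts a nonterminal to terminal (n such steps)
Total = (n-1) + n = 2n - 1
= 2(4) - 1
= 8 - 1
= 7

7


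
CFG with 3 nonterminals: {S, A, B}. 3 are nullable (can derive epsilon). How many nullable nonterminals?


Nonterminals: {S, A, B}
A nonterminal is nullable if it can derive epsilon
Counting nullable nonterminals: 3
Total nullable = 3

3


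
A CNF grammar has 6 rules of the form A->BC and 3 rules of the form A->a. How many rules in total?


CNF allows two rule forms:
  A -> BC (binary): 6 rules
  A -> a (terminal): 3 rules
Total = 6 + 3 = 9

9


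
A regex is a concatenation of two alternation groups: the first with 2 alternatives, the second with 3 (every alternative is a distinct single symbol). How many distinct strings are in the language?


First group: 2 alternatives
Second group: 3 alternatives
Concatenation: each choice from group 1 pairs with each from group 2
Total = 2 x 3 = 6

6


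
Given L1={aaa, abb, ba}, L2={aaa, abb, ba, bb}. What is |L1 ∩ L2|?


L1 = {aaa, abb, ba}
L2 = {aaa, abb, ba, bb}
Checking each string in L1 against L2:
  'aaa': in L2? Yes
  'abb': in L2? Yes
  'ba': in L2? Yes
Intersection = {aaa, abb, ba}
|L1 ∩ L2| = 3

3


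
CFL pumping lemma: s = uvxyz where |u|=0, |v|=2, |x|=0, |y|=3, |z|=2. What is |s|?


|s| = |u| + |v| + |x| + |y| + |z|
= 0 + 2 + 0 + 3 + 2
= 2 + 0 + 5
= 2 + 5
= 7

7


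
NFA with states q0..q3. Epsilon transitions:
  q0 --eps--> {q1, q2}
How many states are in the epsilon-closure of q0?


Starting from q0
Initialize closure = {q0}
Follow epsilon from q0 -> add q1
Follow epsilon from q0 -> add q2
Final closure: {q0, q1, q2}
Size = 3

3


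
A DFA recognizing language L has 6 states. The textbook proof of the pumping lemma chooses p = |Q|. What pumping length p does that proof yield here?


Pumping lemma for regular languages (standard proof):
Take p = |Q|, the number of DFA states.
Any string of length >= |Q| passes through |Q|+1 states while reading its first |Q| symbols,
so by pigeonhole some state repeats, giving the loop that can be pumped.
Here |Q| = 6
Therefore the proof uses p = 6

6


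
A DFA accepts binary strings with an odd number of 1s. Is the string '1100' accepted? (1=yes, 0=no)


DFA has 2 states: q_even (start, accept=no) and q_odd
Processing string '1100' character by character:
  Position 0: read '1', 1-count=1 -> q_odd
  Position 1: read '1', 1-count=2 -> q_even
  Position 2: read '0', 1-count=2 -> q_even (no change)
  Position 3: read '0', 1-count=2 -> q_even (no change)
Final state: q_even, total 1s = 2 (even); the DFA requires an odd count -> reject

0


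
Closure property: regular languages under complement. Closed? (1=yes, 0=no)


Regular languages are closed under:
- Union (DFA product construction)
- Intersection (DFA product construction)
- Complement (swap accept/reject states)
- Concatenation (NFA construction)
- Kleene star (NFA construction)
complement is in this list
Therefore: closed

1


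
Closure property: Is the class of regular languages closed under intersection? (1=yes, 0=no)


Regular languages are closed under all standard operations:
- Union: Yes (product construction)
- Intersection: Yes (product construction)
- Complement: Yes (swap accept/reject)
- Concatenation: Yes (NFA construction)
Operation: intersection -> Closed

1


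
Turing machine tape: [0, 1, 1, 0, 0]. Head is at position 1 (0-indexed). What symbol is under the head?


Tape: [0, 1, 1, 0, 0]
Positions: 0 1 2 3 4
Values:    0 1 1 0 0
Head at position 1
tape[1] = 1

1


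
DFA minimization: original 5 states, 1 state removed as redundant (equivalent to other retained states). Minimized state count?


Original DFA: 5 states
Redundant states removed: 1
Minimized states = original - removed
= 5 - 1
= 4

4


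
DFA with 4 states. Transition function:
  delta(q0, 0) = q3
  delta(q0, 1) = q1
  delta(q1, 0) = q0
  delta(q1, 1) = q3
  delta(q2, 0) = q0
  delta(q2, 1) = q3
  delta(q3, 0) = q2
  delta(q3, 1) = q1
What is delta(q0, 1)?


Looking up transition function:
delta(q0, 1) in the table
Row: q0, Column: 1
Result: q1

q1


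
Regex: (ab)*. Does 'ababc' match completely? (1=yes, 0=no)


Pattern: (ab)*
String: 'ababc'
Pattern requires: zero or more repetitions of 'ab'
Length 5 is odd -> cannot be (ab)* -> no match
Result: 0

0


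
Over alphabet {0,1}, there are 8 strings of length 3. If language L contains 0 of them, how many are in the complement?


Alphabet: {0,1}
String length: 3
Total strings of length 3 = 2^3 = 8
Strings in L = 0
Complement = total - |L|
= 8 - 0
= 8

8


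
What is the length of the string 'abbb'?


String: 'abbb'
Counting characters:
  'a' appears 1 time(s)
  'b' appears 3 time(s)
Total length = 1 + 3 = 4

4


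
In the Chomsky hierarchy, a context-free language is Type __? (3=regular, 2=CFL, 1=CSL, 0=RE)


Chomsky hierarchy levels:
  Type 3: Regular (DFA/NFA/regex)
  Type 2: Context-free (PDA)
  Type 1: Context-sensitive
  Type 0: Recursively enumerable (TM)
'context-free' corresponds to Type 2

2


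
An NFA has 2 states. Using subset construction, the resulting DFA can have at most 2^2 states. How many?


NFA has 2 states
Subset construction: each DFA state = subset of NFA states
Maximum subsets = 2^2
2^2 = 4

4


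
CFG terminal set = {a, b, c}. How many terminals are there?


Terminal symbols: a, b, c
Counting each: a (#1), b (#2), c (#3)
Total = 3

3


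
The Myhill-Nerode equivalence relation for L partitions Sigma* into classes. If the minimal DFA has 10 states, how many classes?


Myhill-Nerode theorem:
Number of equivalence classes = number of states in minimal DFA
Minimal DFA states = 10
Therefore equivalence classes = 10

10


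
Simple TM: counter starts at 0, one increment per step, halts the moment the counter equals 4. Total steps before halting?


Counter starts at 0. Counting sequence:
  Step 1: counter = 1
  Step 2: counter = 2
  Step 3: counter = 3
  Step 4: counter = 4
Counter reached 4 -> halt
Total steps = 4

4


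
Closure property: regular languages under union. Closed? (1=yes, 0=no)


Regular languages are closed under:
- Union (DFA product construction)
- Intersection (DFA product construction)
- Complement (swap accept/reject states)
- Concatenation (NFA construction)
- Kleene star (NFA construction)
union is in this list
Therefore: closed

1


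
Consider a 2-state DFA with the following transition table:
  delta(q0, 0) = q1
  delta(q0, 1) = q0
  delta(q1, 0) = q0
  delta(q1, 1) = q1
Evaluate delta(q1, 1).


Looking up transition function:
delta(q1, 1) in the table
Row: q1, Column: 1
Result: q1

q1


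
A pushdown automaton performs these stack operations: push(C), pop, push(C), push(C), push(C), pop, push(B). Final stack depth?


Tracing stack operations:
  push(C) -> stack = [C], depth=1
  pop -> removed C, stack = [], depth=0
  push(C) -> stack = [C], depth=1
  push(C) -> stack = [C,C], depth=2
  push(C) -> stack = [C,C,C], depth=3
  pop -> removed C, stack = [C,C], depth=2
  push(B) -> stack = [C,C,B], depth=3
Final depth = 3

3


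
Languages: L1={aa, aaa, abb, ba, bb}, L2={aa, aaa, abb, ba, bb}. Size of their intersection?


L1 = {aa, aaa, abb, ba, bb}
L2 = {aa, aaa, abb, ba, bb}
Checking each string in L1 against L2:
  'aa': in L2? Yes
  'aaa': in L2? Yes
  'abb': in L2? Yes
  'ba': in L2? Yes
  'bb': in L2? Yes
Intersection = {aa, aaa, abb, ba, bb}
|L1 ∩ L2| = 5

5


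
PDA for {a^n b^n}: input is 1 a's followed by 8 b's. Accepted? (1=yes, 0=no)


Language requires equal numbers of a's and b's
PDA pushes for each 'a', pops for each 'b'
Number of a's = 1
Number of b's = 8
1 != 8 -> Reject

0


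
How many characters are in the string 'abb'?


String: 'abb'
Counting characters:
  'a' appears 1 time(s)
  'b' appears 2 time(s)
Total length = 1 + 2 = 3

3


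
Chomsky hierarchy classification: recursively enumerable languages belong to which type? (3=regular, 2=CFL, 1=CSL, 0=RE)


Chomsky hierarchy levels:
  Type 3: Regular (DFA/NFA/regex)
  Type 2: Context-free (PDA)
  Type 1: Context-sensitive
  Type 0: Recursively enumerable (TM)
'recursively enumerable' corresponds to Type 0

0


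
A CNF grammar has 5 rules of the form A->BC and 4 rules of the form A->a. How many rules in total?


CNF allows two rule forms:
  A -> BC (binary): 5 rules
  A -> a (terminal): 4 rules
Total = 5 + 4 = 9

9


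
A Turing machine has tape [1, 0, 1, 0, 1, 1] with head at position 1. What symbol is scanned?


Tape: [1, 0, 1, 0, 1, 1]
Positions: 0 1 2 3 4 5
Values:    1 0 1 0 1 1
Head at position 1
tape[1] = 0

0


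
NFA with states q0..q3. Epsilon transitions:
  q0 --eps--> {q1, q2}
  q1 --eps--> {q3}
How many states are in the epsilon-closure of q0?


Starting from q0
Initialize closure = {q0}
Follow epsilon from q0 -> add q1
Follow epsilon from q0 -> add q2
Follow epsilon from q1 -> add q3
Final closure: {q0, q1, q2, q3}
Size = 4

4


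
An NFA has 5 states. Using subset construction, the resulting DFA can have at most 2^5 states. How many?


NFA has 5 states
Subset construction: each DFA state = subset of NFA states
Maximum subsets = 2^5
2^5 = 32

32


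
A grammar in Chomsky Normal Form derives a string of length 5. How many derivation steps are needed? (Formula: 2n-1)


Chomsky Normal Form derivation:
String length n = 5
Each step either:
  - Splits a nonterminal into two (n-1 such steps)
  - Converts a nonterminal to terminal (n such steps)
Total = (n-1) + n = 2n - 1
= 2(5) - 1
= 10 - 1
= 9

9


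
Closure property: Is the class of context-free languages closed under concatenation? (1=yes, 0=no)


CFL closure properties:
  Closed under: union, concatenation, Kleene star
  NOT closed under: intersection, complement
Operation 'concatenation' is in closed list -> Yes (closed)

1


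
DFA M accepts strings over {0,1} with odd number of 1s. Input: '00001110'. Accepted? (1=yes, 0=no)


DFA has 2 states: q_even (start, accept=no) and q_odd
Processing string '00001110' character by character:
  Position 0: read '0', 1-count=0 -> q_even (no change)
  Position 1: read '0', 1-count=0 -> q_even (no change)
  Position 2: read '0', 1-count=0 -> q_even (no change)
  Position 3: read '0', 1-count=0 -> q_even (no change)
  Position 4: read '1', 1-count=1 -> q_odd
  Position 5: read '1', 1-count=2 -> q_even
  Position 6: read '1', 1-count=3 -> q_odd
  Position 7: read '0', 1-count=3 -> q_odd (no change)
Final state: q_odd, total 1s = 3 (odd); the DFA requires an odd count -> accept

1


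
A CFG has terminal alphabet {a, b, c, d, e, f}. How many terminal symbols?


Terminal symbols: a, b, c, d, e, f
Counting each: a (#1), b (#2), c (#3), d (#4), e (#5), f (#6)
Total = 6

6


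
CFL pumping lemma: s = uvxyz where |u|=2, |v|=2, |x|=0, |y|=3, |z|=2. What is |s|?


|s| = |u| + |v| + |x| + |y| + |z|
= 2 + 2 + 0 + 3 + 2
= 4 + 0 + 5
= 4 + 5
= 9

9


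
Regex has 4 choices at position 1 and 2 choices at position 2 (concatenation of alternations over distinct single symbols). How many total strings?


First group: 4 alternatives
Second group: 2 alternatives
Concatenation: each choice from group 1 pairs with each from group 2
Total = 4 x 2 = 8

8


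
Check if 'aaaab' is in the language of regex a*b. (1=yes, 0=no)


Pattern: a*b
String: 'aaaab'
Pattern requires: zero or more 'a's followed by exactly one 'b'
Found 4 leading 'a's
Remaining: 'b'
Remaining is exactly 'b' -> match
Result: 1

1


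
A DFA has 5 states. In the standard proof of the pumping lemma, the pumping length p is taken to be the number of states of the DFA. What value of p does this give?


Pumping lemma for regular languages (standard proof):
Take p = |Q|, the number of DFA states.
Any string of length >= |Q| passes through |Q|+1 states while reading its first |Q| symbols,
so by pigeonhole some state repeats, giving the loop that can be pumped.
Here |Q| = 5
Therefore the proof uses p = 5

5


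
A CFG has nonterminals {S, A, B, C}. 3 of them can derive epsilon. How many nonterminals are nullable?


Nonterminals: {S, A, B, C}
A nonterminal is nullable if it can derive epsilon
Counting nullable nonterminals: 3
Total nullable = 3

3


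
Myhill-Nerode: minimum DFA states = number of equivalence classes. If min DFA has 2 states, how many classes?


Myhill-Nerode theorem:
Number of equivalence classes = number of states in minimal DFA
Minimal DFA states = 2
Therefore equivalence classes = 2

2


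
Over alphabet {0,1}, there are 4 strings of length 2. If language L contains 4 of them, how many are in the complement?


Alphabet: {0,1}
String length: 2
Total strings of length 2 = 2^2 = 4
Strings in L = 4
Complement = total - |L|
= 4 - 4
= 0

0


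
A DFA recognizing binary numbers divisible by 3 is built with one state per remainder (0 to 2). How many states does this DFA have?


Divisibility by 3 is tracked via the remainder mod 3: 0, 1, ..., 2
The construction assigns one state to each remainder
Number of remainders = 3

3


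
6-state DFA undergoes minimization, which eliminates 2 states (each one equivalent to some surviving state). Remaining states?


Original DFA: 6 states
Redundant states removed: 2
Minimized states = original - removed
= 6 - 2
= 4

4


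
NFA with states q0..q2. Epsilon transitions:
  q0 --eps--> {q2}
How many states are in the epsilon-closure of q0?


Starting from q0
Initialize closure = {q0}
Follow epsilon from q0 -> add q2
Final closure: {q0, q2}
Size = 2

2


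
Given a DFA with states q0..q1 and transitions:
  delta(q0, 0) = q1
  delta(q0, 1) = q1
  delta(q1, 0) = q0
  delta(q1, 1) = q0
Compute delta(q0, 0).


Looking up transition function:
delta(q0, 0) in the table
Row: q0, Column: 0
Result: q1

q1


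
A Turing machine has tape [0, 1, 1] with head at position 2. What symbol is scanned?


Tape: [0, 1, 1]
Positions: 0 1 2
Values:    0 1 1
Head at position 2
tape[2] = 1

1


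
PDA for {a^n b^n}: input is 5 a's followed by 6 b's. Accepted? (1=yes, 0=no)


Language requires equal numbers of a's and b's
PDA pushes for each 'a', pops for each 'b'
Number of a's = 5
Number of b's = 6
5 != 6 -> Reject

0


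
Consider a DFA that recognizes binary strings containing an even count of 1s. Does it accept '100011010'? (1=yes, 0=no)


DFA has 2 states: q_even (start, accept=yes) and q_odd
Processing string '100011010' character by character:
  Position 0: read '1', 1-count=1 -> q_odd
  Position 1: read '0', 1-count=1 -> q_odd (no change)
  Position 2: read '0', 1-count=1 -> q_odd (no change)
  Position 3: read '0', 1-count=1 -> q_odd (no change)
  Position 4: read '1', 1-count=2 -> q_even
  Position 5: read '1', 1-count=3 -> q_odd
  Position 6: read '0', 1-count=3 -> q_odd (no change)
  Position 7: read '1', 1-count=4 -> q_even
  Position 8: read '0', 1-count=4 -> q_even (no change)
Final state: q_even, total 1s = 4 (even); the DFA requires an even count -> accept

1


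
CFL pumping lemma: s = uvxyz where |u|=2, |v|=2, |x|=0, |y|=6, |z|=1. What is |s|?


|s| = |u| + |v| + |x| + |y| + |z|
= 2 + 2 + 0 + 6 + 1
= 4 + 0 + 7
= 4 + 7
= 11

11


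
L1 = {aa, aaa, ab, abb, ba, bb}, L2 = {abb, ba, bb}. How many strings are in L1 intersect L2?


L1 = {aa, aaa, ab, abb, ba, bb}
L2 = {abb, ba, bb}
Checking each string in L1 against L2:
  'aa': in L2? No
  'aaa': in L2? No
  'ab': in L2? No
  'abb': in L2? Yes
  'ba': in L2? Yes
  'bb': in L2? Yes
Intersection = {abb, ba, bb}
|L1 ∩ L2| = 3

3


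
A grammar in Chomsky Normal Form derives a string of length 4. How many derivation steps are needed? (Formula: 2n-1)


Chomsky Normal Form derivation:
String length n = 4
Each step either:
  - Splits a nonterminal into two (n-1 such steps)
  - Converts a nonterminal to terminal (n such steps)
Total = (n-1) + n = 2n - 1
= 2(4) - 1
= 8 - 1
= 7

7


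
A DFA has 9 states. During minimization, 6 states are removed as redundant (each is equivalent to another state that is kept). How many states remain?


Original DFA: 9 states
Redundant states removed: 6
Minimized states = original - removed
= 9 - 6
= 3

3


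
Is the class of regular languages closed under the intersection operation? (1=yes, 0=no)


Regular languages are closed under:
- Union (DFA product construction)
- Intersection (DFA product construction)
- Complement (swap accept/reject states)
- Concatenation (NFA construction)
- Kleene star (NFA construction)
intersection is in this list
Therefore: closed

1


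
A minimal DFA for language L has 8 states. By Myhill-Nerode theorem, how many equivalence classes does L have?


Myhill-Nerode theorem:
Number of equivalence classes = number of states in minimal DFA
Minimal DFA states = 8
Therefore equivalence classes = 8

8


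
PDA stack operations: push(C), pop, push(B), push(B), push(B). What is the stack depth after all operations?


Tracing stack operations:
  push(C) -> stack = [C], depth=1
  pop -> removed C, stack = [], depth=0
  push(B) -> stack = [B], depth=1
  push(B) -> stack = [B,B], depth=2
  push(B) -> stack = [B,B,B], depth=3
Final depth = 3

3


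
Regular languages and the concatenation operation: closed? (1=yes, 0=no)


Regular languages are closed under all standard operations:
- Union: Yes (product construction)
- Intersection: Yes (product construction)
- Complement: Yes (swap accept/reject)
- Concatenation: Yes (NFA construction)
Operation: concatenation -> Closed

1


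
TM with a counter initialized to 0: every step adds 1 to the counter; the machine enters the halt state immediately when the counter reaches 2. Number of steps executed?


Counter starts at 0. Counting sequence:
  Step 1: counter = 1
  Step 2: counter = 2
Counter reached 2 -> halt
Total steps = 2

2


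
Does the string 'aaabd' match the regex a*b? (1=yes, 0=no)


Pattern: a*b
String: 'aaabd'
Pattern requires: zero or more 'a's followed by exactly one 'b'
Found 3 leading 'a's
Remaining: 'bd'
Remaining is not 'b' -> no match
Result: 0

0


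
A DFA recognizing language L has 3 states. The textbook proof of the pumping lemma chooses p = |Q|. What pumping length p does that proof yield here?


Pumping lemma for regular languages (standard proof):
Take p = |Q|, the number of DFA states.
Any string of length >= |Q| passes through |Q|+1 states while reading its first |Q| symbols,
so by pigeonhole some state repeats, giving the loop that can be pumped.
Here |Q| = 3
Therefore the proof uses p = 3

3


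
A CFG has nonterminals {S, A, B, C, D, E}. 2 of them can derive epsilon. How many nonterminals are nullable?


Nonterminals: {S, A, B, C, D, E}
A nonterminal is nullable if it can derive epsilon
Counting nullable nonterminals: 2
Total nullable = 2

2


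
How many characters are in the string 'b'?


String: 'b'
Counting characters:
  'b' appears 1 time(s)
Total length = 0 + 1 = 1

1


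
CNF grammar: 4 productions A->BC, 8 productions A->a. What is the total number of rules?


CNF allows two rule forms:
  A -> BC (binary): 4 rules
  A -> a (terminal): 8 rules
Total = 4 + 8 = 12

12


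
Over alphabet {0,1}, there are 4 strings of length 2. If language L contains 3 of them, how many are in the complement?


Alphabet: {0,1}
String length: 2
Total strings of length 2 = 2^2 = 4
Strings in L = 3
Complement = total - |L|
= 4 - 3
= 1

1


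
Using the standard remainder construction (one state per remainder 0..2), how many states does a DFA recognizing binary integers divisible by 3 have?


Divisibility by 3 is tracked via the remainder mod 3: 0, 1, ..., 2
The construction assigns one state to each remainder
Number of remainders = 3

3


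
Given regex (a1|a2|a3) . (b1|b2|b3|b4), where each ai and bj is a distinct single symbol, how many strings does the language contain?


First group: 3 alternatives
Second group: 4 alternatives
Concatenation: each choice from group 1 pairs with each from group 2
Total = 3 x 4 = 12

12


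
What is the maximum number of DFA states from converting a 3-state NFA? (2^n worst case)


NFA has 3 states
Subset construction: each DFA state = subset of NFA states
Maximum subsets = 2^3
2^3 = 8

8


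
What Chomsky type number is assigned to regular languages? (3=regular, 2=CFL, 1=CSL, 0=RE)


Chomsky hierarchy levels:
  Type 3: Regular (DFA/NFA/regex)
  Type 2: Context-free (PDA)
  Type 1: Context-sensitive
  Type 0: Recursively enumerable (TM)
'regular' corresponds to Type 3

3


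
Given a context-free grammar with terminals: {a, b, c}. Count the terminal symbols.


Terminal symbols: a, b, c
Counting each: a (#1), b (#2), c (#3)
Total = 3

3


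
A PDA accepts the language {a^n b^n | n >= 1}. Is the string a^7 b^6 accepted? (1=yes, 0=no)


Language requires equal numbers of a's and b's
PDA pushes for each 'a', pops for each 'b'
Number of a's = 7
Number of b's = 6
7 != 6 -> Reject

0


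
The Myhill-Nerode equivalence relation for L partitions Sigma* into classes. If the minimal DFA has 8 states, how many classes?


Myhill-Nerode theorem:
Number of equivalence classes = number of states in minimal DFA
Minimal DFA states = 8
Therefore equivalence classes = 8

8


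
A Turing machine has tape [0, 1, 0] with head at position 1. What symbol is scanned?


Tape: [0, 1, 0]
Positions: 0 1 2
Values:    0 1 0
Head at position 1
tape[1] = 1

1


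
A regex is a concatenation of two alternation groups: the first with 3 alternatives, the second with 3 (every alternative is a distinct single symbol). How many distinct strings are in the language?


First group: 3 alternatives
Second group: 3 alternatives
Concatenation: each choice from group 1 pairs with each from group 2
Total = 3 x 3 = 9

9


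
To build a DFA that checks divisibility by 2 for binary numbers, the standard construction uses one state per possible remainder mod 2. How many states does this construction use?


Divisibility by 2 is tracked via the remainder mod 2: 0, 1, ..., 1
The construction assigns one state to each remainder
Number of remainders = 2

2


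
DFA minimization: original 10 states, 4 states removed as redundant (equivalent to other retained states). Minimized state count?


Original DFA: 10 states
Redundant states removed: 4
Minimized states = original - removed
= 10 - 4
= 6

6


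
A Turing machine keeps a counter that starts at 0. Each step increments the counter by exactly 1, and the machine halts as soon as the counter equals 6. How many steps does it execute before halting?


Counter starts at 0. Counting sequence:
  Step 1: counter = 1
  Step 2: counter = 2
  Step 3: counter = 3
  Step 4: counter = 4
  Step 5: counter = 5
  Step 6: counter = 6
Counter reached 6 -> halt
Total steps = 6

6
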